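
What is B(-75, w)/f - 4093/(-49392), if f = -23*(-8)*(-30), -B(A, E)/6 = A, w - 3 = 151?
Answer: 1529/1136016 ≈ 0.0013459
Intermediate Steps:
w = 154 (w = 3 + 151 = 154)
B(A, E) = -6*A
f = -5520 (f = 184*(-30) = -5520)
B(-75, w)/f - 4093/(-49392) = -6*(-75)/(-5520) - 4093/(-49392) = 450*(-1/5520) - 4093*(-1/49392) = -15/184 + 4093/49392 = 1529/1136016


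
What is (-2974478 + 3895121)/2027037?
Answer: 306881/675679 ≈ 0.45418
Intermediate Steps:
(-2974478 + 3895121)/2027037 = 920643*(1/2027037) = 306881/675679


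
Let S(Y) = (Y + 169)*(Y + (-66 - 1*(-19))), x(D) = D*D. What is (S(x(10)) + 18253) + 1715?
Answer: 34225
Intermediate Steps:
x(D) = D²
S(Y) = (-47 + Y)*(169 + Y) (S(Y) = (169 + Y)*(Y + (-66 + 19)) = (169 + Y)*(Y - 47) = (169 + Y)*(-47 + Y) = (-47 + Y)*(169 + Y))
(S(x(10)) + 18253) + 1715 = ((-7943 + (10²)² + 122*10²) + 18253) + 1715 = ((-7943 + 100² + 122*100) + 18253) + 1715 = ((-7943 + 10000 + 12200) + 18253) + 1715 = (14257 + 18253) + 1715 = 32510 + 1715 = 34225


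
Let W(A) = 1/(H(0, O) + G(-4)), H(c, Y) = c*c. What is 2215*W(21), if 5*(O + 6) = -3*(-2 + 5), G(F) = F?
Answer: -2215/4 ≈ -553.75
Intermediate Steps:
O = -39/5 (O = -6 + (-3*(-2 + 5))/5 = -6 + (-3*3)/5 = -6 + (⅕)*(-9) = -6 - 9/5 = -39/5 ≈ -7.8000)
H(c, Y) = c²
W(A) = -¼ (W(A) = 1/(0² - 4) = 1/(0 - 4) = 1/(-4) = -¼)
2215*W(21) = 2215*(-¼) = -2215/4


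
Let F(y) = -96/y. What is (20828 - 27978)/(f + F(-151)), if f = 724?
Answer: -107965/10942 ≈ -9.8670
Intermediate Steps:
(20828 - 27978)/(f + F(-151)) = (20828 - 27978)/(724 - 96/(-151)) = -7150/(724 - 96*(-1/151)) = -7150/(724 + 96/151) = -7150/109420/151 = -7150*151/109420 = -107965/10942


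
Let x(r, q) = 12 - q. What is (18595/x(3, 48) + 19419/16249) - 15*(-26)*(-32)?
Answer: -7601801791/584964 ≈ -12995.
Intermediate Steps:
(18595/x(3, 48) + 19419/16249) - 15*(-26)*(-32) = (18595/(12 - 1*48) + 19419/16249) - 15*(-26)*(-32) = (18595/(12 - 48) + 19419*(1/16249)) + 390*(-32) = (18595/(-36) + 19419/16249) - 12480 = (18595*(-1/36) + 19419/16249) - 12480 = (-18595/36 + 19419/16249) - 12480 = -301451071/584964 - 12480 = -7601801791/584964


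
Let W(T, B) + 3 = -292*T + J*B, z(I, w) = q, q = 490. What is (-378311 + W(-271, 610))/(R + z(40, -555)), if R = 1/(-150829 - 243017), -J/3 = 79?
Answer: -174769950192/192984539 ≈ -905.62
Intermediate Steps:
J = -237 (J = -3*79 = -237)
z(I, w) = 490
R = -1/393846 (R = 1/(-393846) = -1/393846 ≈ -2.5391e-6)
W(T, B) = -3 - 292*T - 237*B (W(T, B) = -3 + (-292*T - 237*B) = -3 - 292*T - 237*B)
(-378311 + W(-271, 610))/(R + z(40, -555)) = (-378311 + (-3 - 292*(-271) - 237*610))/(-1/393846 + 490) = (-378311 + (-3 + 79132 - 144570))/(192984539/393846) = (-378311 - 65441)*(393846/192984539) = -443752*393846/192984539 = -174769950192/192984539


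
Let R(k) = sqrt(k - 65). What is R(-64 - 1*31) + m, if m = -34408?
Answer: -34408 + 4*I*sqrt(10) ≈ -34408.0 + 12.649*I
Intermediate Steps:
R(k) = sqrt(-65 + k)
R(-64 - 1*31) + m = sqrt(-65 + (-64 - 1*31)) - 34408 = sqrt(-65 + (-64 - 31)) - 34408 = sqrt(-65 - 95) - 34408 = sqrt(-160) - 34408 = 4*I*sqrt(10) - 34408 = -34408 + 4*I*sqrt(10)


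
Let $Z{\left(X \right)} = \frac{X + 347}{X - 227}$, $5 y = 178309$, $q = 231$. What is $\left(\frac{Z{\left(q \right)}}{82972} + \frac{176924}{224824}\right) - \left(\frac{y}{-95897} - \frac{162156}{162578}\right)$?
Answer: $\frac{392252502769093747727}{181769513212656090280} \approx 2.158$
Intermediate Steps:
$y = \frac{178309}{5}$ ($y = \frac{1}{5} \cdot 178309 = \frac{178309}{5} \approx 35662.0$)
$Z{\left(X \right)} = \frac{347 + X}{-227 + X}$
$\left(\frac{Z{\left(q \right)}}{82972} + \frac{176924}{224824}\right) - \left(\frac{y}{-95897} - \frac{162156}{162578}\right) = \left(\frac{\frac{1}{-227 + 231} \left(347 + 231\right)}{82972} + \frac{176924}{224824}\right) - \left(\frac{178309}{5 \left(-95897\right)} - \frac{162156}{162578}\right) = \left(\frac{1}{4} \cdot 578 \cdot \frac{1}{82972} + 176924 \cdot \frac{1}{224824}\right) - \left(\frac{178309}{5} \left(- \frac{1}{95897}\right) - \frac{81078}{81289}\right) = \left(\frac{1}{4} \cdot 578 \cdot \frac{1}{82972} + \frac{44231}{56206}\right) - \left(- \frac{178309}{479485} - \frac{81078}{81289}\right) = \left(\frac{289}{2} \cdot \frac{1}{82972} + \frac{44231}{56206}\right) - - \frac{53370245131}{38976856165} = \left(\frac{289}{165944} + \frac{44231}{56206}\right) + \frac{53370245131}{38976856165} = \frac{3678056299}{4663524232} + \frac{53370245131}{38976856165} = \frac{392252502769093747727}{181769513212656090280}$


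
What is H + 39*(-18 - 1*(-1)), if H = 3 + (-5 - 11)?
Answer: -676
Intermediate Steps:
H = -13 (H = 3 - 16 = -13)
H + 39*(-18 - 1*(-1)) = -13 + 39*(-18 - 1*(-1)) = -13 + 39*(-18 + 1) = -13 + 39*(-17) = -13 - 663 = -676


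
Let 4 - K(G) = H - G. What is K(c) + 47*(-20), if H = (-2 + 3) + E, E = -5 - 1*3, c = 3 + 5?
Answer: -921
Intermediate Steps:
c = 8
E = -8 (E = -5 - 3 = -8)
H = -7 (H = (-2 + 3) - 8 = 1 - 8 = -7)
K(G) = 11 + G (K(G) = 4 - (-7 - G) = 4 + (7 + G) = 11 + G)
K(c) + 47*(-20) = (11 + 8) + 47*(-20) = 19 - 940 = -921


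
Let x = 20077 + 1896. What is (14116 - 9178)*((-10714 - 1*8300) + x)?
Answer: 14611542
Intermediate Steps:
x = 21973
(14116 - 9178)*((-10714 - 1*8300) + x) = (14116 - 9178)*((-10714 - 1*8300) + 21973) = 4938*((-10714 - 8300) + 21973) = 4938*(-19014 + 21973) = 4938*2959 = 14611542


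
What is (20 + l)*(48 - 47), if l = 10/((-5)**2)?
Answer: 102/5 ≈ 20.400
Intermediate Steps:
l = 2/5 (l = 10/25 = 10*(1/25) = 2/5 ≈ 0.40000)
(20 + l)*(48 - 47) = (20 + 2/5)*(48 - 47) = (102/5)*1 = 102/5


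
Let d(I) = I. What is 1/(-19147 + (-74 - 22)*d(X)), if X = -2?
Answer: -1/18955 ≈ -5.2757e-5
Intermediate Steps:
1/(-19147 + (-74 - 22)*d(X)) = 1/(-19147 + (-74 - 22)*(-2)) = 1/(-19147 - 96*(-2)) = 1/(-19147 + 192) = 1/(-18955) = -1/18955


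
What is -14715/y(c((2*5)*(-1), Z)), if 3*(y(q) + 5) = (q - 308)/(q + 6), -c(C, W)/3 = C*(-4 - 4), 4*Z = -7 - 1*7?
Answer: 5164965/1481 ≈ 3487.5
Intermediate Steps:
Z = -7/2 (Z = (-7 - 1*7)/4 = (-7 - 7)/4 = (1/4)*(-14) = -7/2 ≈ -3.5000)
c(C, W) = 24*C (c(C, W) = -3*C*(-4 - 4) = -3*C*(-8) = -(-24)*C = 24*C)
y(q) = -5 + (-308 + q)/(3*(6 + q)) (y(q) = -5 + ((q - 308)/(q + 6))/3 = -5 + ((-308 + q)/(6 + q))/3 = -5 + (-308 + q)/(3*(6 + q)))
-14715/y(c((2*5)*(-1), Z)) = -14715*3*(6 + 24*((2*5)*(-1)))/(2*(-199 - 168*(2*5)*(-1))) = -14715*3*(6 + 24*(10*(-1)))/(2*(-199 - 168*10*(-1))) = -14715*3*(6 + 24*(-10))/(2*(-199 - 168*(-10))) = -14715*3*(6 - 240)/(2*(-199 - 7*(-240))) = -14715*(-351/(-199 + 1680)) = -14715/((2/3)*(-1/234)*1481) = -14715/(-1481/351) = -14715*(-351/1481) = 5164965/1481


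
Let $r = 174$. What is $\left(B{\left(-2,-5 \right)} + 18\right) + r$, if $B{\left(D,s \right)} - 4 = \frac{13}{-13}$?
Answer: $195$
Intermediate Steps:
$B{\left(D,s \right)} = 3$ ($B{\left(D,s \right)} = 4 + \frac{13}{-13} = 4 + 13 \left(- \frac{1}{13}\right) = 4 - 1 = 3$)
$\left(B{\left(-2,-5 \right)} + 18\right) + r = \left(3 + 18\right) + 174 = 21 + 174 = 195$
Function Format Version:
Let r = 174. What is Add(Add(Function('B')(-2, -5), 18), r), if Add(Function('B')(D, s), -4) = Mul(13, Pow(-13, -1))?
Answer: 195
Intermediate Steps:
Function('B')(D, s) = 3 (Function('B')(D, s) = Add(4, Mul(13, Pow(-13, -1))) = Add(4, Mul(13, Rational(-1, 13))) = Add(4, -1) = 3)
Add(Add(Function('B')(-2, -5), 18), r) = Add(Add(3, 18), 174) = Add(21, 174) = 195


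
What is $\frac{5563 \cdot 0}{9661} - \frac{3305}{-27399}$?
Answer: $\frac{3305}{27399} \approx 0.12062$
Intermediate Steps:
$\frac{5563 \cdot 0}{9661} - \frac{3305}{-27399} = 0 \cdot \frac{1}{9661} - - \frac{3305}{27399} = 0 + \frac{3305}{27399} = \frac{3305}{27399}$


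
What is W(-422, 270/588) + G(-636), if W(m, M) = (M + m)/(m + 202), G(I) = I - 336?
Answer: -20915009/21560 ≈ -970.08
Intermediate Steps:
G(I) = -336 + I
W(m, M) = (M + m)/(202 + m)
W(-422, 270/588) + G(-636) = (270/588 - 422)/(202 - 422) + (-336 - 636) = (270*(1/588) - 422)/(-220) - 972 = -(45/98 - 422)/220 - 972 = -1/220*(-41311/98) - 972 = 41311/21560 - 972 = -20915009/21560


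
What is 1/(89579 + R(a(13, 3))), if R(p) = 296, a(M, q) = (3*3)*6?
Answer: 1/89875 ≈ 1.1127e-5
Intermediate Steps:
a(M, q) = 54 (a(M, q) = 9*6 = 54)
1/(89579 + R(a(13, 3))) = 1/(89579 + 296) = 1/89875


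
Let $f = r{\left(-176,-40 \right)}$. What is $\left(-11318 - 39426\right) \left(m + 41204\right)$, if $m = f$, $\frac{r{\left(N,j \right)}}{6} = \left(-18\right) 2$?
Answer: $-2079895072$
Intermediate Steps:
$r{\left(N,j \right)} = -216$ ($r{\left(N,j \right)} = 6 \left(\left(-18\right) 2\right) = 6 \left(-36\right) = -216$)
$f = -216$
$m = -216$
$\left(-11318 - 39426\right) \left(m + 41204\right) = \left(-11318 - 39426\right) \left(-216 + 41204\right) = \left(-50744\right) 40988 = -2079895072$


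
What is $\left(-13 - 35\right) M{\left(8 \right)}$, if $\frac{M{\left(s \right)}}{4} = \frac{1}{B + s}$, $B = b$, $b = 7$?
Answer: $- \frac{64}{5} \approx -12.8$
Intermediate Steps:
$B = 7$
$M{\left(s \right)} = \frac{4}{7 + s}$
$\left(-13 - 35\right) M{\left(8 \right)} = \left(-13 - 35\right) \frac{4}{7 + 8} = - 48 \cdot \frac{4}{15} = - 48 \cdot 4 \cdot \frac{1}{15} = \left(-48\right) \frac{4}{15} = - \frac{64}{5}$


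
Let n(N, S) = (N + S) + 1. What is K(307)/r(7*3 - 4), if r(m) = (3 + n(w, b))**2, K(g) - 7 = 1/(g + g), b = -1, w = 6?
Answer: 1433/16578 ≈ 0.086440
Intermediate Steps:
K(g) = 7 + 1/(2*g) (K(g) = 7 + 1/(g + g) = 7 + 1/(2*g))
n(N, S) = 1 + N + S
r(m) = 81 (r(m) = (3 + (1 + 6 - 1))**2 = (3 + 6)**2 = 9**2 = 81)
K(307)/r(7*3 - 4) = (7 + (1/2)/307)/81 = (7 + (1/2)*(1/307))*(1/81) = (7 + 1/614)*(1/81) = (4299/614)*(1/81) = 1433/16578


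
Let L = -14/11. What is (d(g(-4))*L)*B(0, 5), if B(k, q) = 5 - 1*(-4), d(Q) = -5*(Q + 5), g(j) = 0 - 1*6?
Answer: -630/11 ≈ -57.273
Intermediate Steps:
g(j) = -6 (g(j) = 0 - 6 = -6)
d(Q) = -25 - 5*Q (d(Q) = -5*(5 + Q) = -25 - 5*Q)
L = -14/11 (L = -14*1/11 = -14/11 ≈ -1.2727)
B(k, q) = 9 (B(k, q) = 5 + 4 = 9)
(d(g(-4))*L)*B(0, 5) = ((-25 - 5*(-6))*(-14/11))*9 = ((-25 + 30)*(-14/11))*9 = (5*(-14/11))*9 = -70/11*9 = -630/11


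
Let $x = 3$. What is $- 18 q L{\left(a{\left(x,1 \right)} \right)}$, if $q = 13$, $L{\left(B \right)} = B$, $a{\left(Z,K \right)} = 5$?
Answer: $-1170$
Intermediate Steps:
$- 18 q L{\left(a{\left(x,1 \right)} \right)} = \left(-18\right) 13 \cdot 5 = \left(-234\right) 5 = -1170$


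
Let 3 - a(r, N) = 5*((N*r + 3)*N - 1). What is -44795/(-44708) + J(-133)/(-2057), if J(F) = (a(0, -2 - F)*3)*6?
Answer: 1667027323/91964356 ≈ 18.127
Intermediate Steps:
a(r, N) = 8 - 5*N*(3 + N*r) (a(r, N) = 3 - 5*((N*r + 3)*N - 1) = 3 - 5*((3 + N*r)*N - 1) = 3 - 5*(N*(3 + N*r) - 1) = 3 - 5*(-1 + N*(3 + N*r)) = 3 - (-5 + 5*N*(3 + N*r)) = 3 + (5 - 5*N*(3 + N*r)) = 8 - 5*N*(3 + N*r))
J(F) = 684 + 270*F (J(F) = ((8 - 15*(-2 - F) - 5*0*(-2 - F)²)*3)*6 = ((8 + (30 + 15*F) + 0)*3)*6 = ((38 + 15*F)*3)*6 = (114 + 45*F)*6 = 684 + 270*F)
-44795/(-44708) + J(-133)/(-2057) = -44795/(-44708) + (684 + 270*(-133))/(-2057) = -44795*(-1/44708) + (684 - 35910)*(-1/2057) = 44795/44708 - 35226*(-1/2057) = 44795/44708 + 35226/2057 = 1667027323/91964356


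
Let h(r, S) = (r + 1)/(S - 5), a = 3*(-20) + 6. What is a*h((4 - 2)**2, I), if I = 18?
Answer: -270/13 ≈ -20.769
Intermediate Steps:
a = -54 (a = -60 + 6 = -54)
h(r, S) = (1 + r)/(-5 + S)
a*h((4 - 2)**2, I) = -54*(1 + (4 - 2)**2)/(-5 + 18) = -54*(1 + 2**2)/13 = -54*(1 + 4)/13 = -54*5/13 = -270/13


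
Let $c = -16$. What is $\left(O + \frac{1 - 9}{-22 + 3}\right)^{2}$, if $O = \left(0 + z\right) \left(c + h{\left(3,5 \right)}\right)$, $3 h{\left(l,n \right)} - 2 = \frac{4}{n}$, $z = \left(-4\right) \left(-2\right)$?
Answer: $\frac{1171829824}{81225} \approx 14427.0$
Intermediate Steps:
$z = 8$
$h{\left(l,n \right)} = \frac{2}{3} + \frac{4}{3 n}$ ($h{\left(l,n \right)} = \frac{2}{3} + \frac{4 \frac{1}{n}}{3} = \frac{2}{3} + \frac{4}{3 n}$)
$O = - \frac{1808}{15}$ ($O = \left(0 + 8\right) \left(-16 + \frac{2 \left(2 + 5\right)}{3 \cdot 5}\right) = 8 \left(-16 + \frac{2}{3} \cdot \frac{1}{5} \cdot 7\right) = 8 \left(-16 + \frac{14}{15}\right) = 8 \left(- \frac{226}{15}\right) = - \frac{1808}{15} \approx -120.53$)
$\left(O + \frac{1 - 9}{-22 + 3}\right)^{2} = \left(- \frac{1808}{15} + \frac{1 - 9}{-22 + 3}\right)^{2} = \left(- \frac{1808}{15} - \frac{8}{-19}\right)^{2} = \left(- \frac{1808}{15} - - \frac{8}{19}\right)^{2} = \left(- \frac{1808}{15} + \frac{8}{19}\right)^{2} = \left(- \frac{34232}{285}\right)^{2} = \frac{1171829824}{81225}$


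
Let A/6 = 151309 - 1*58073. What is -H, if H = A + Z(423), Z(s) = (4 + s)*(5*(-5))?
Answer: -548741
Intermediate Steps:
Z(s) = -100 - 25*s (Z(s) = (4 + s)*(-25) = -100 - 25*s)
A = 559416 (A = 6*(151309 - 1*58073) = 6*(151309 - 58073) = 6*93236 = 559416)
H = 548741 (H = 559416 + (-100 - 25*423) = 559416 + (-100 - 10575) = 559416 - 10675 = 548741)
-H = -1*548741 = -548741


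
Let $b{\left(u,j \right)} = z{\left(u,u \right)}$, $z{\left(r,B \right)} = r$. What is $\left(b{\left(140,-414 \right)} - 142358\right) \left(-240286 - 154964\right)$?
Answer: $56211664500$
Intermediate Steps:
$b{\left(u,j \right)} = u$
$\left(b{\left(140,-414 \right)} - 142358\right) \left(-240286 - 154964\right) = \left(140 - 142358\right) \left(-240286 - 154964\right) = \left(-142218\right) \left(-395250\right) = 56211664500$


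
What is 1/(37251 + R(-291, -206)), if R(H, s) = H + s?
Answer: 1/36754 ≈ 2.7208e-5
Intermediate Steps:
1/(37251 + R(-291, -206)) = 1/(37251 + (-291 - 206)) = 1/(37251 - 497) = 1/36754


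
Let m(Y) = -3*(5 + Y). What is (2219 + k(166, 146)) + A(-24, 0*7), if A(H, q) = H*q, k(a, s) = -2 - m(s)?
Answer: 2670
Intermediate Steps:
m(Y) = -15 - 3*Y
k(a, s) = 13 + 3*s (k(a, s) = -2 - (-15 - 3*s) = -2 + (15 + 3*s) = 13 + 3*s)
(2219 + k(166, 146)) + A(-24, 0*7) = (2219 + (13 + 3*146)) - 0*7 = (2219 + (13 + 438)) - 24*0 = (2219 + 451) + 0 = 2670 + 0 = 2670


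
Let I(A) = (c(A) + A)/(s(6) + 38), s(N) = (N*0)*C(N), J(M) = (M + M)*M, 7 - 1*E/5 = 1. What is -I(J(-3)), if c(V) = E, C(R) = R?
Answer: -24/19 ≈ -1.2632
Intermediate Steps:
E = 30 (E = 35 - 5*1 = 35 - 5 = 30)
J(M) = 2*M**2 (J(M) = (2*M)*M = 2*M**2)
s(N) = 0 (s(N) = (N*0)*N = 0*N = 0)
c(V) = 30
I(A) = 15/19 + A/38 (I(A) = (30 + A)/(0 + 38) = (30 + A)/38 = (30 + A)*(1/38) = 15/19 + A/38)
-I(J(-3)) = -(15/19 + (2*(-3)**2)/38) = -(15/19 + (2*9)/38) = -(15/19 + (1/38)*18) = -(15/19 + 9/19) = -1*24/19 = -24/19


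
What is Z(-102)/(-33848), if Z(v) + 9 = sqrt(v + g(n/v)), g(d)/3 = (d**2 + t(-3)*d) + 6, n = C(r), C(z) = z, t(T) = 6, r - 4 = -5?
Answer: 9/33848 - I*sqrt(872097)/3452496 ≈ 0.00026589 - 0.00027049*I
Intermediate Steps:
r = -1 (r = 4 - 5 = -1)
n = -1
g(d) = 18 + 3*d**2 + 18*d (g(d) = 3*((d**2 + 6*d) + 6) = 3*(6 + d**2 + 6*d) = 18 + 3*d**2 + 18*d)
Z(v) = -9 + sqrt(18 + v - 18/v + 3/v**2) (Z(v) = -9 + sqrt(v + (18 + 3*(-1/v)**2 + 18*(-1/v))) = -9 + sqrt(v + (18 + 3/v**2 - 18/v)) = -9 + sqrt(v + (18 - 18/v + 3/v**2)) = -9 + sqrt(18 + v - 18/v + 3/v**2))
Z(-102)/(-33848) = (-9 + sqrt(18 - 102 - 18/(-102) + 3/(-102)**2))/(-33848) = (-9 + sqrt(18 - 102 - 18*(-1/102) + 3*(1/10404)))*(-1/33848) = (-9 + sqrt(18 - 102 + 3/17 + 1/3468))*(-1/33848) = (-9 + sqrt(-290699/3468))*(-1/33848) = (-9 + I*sqrt(872097)/102)*(-1/33848) = 9/33848 - I*sqrt(872097)/3452496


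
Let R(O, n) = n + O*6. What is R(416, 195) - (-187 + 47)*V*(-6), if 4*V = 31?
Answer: -3819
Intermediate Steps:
V = 31/4 (V = (¼)*31 = 31/4 ≈ 7.7500)
R(O, n) = n + 6*O
R(416, 195) - (-187 + 47)*V*(-6) = (195 + 6*416) - (-187 + 47)*(31/4)*(-6) = (195 + 2496) - (-140)*(-93)/2 = 2691 - 1*6510 = 2691 - 6510 = -3819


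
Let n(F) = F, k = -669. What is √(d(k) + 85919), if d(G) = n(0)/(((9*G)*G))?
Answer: √85919 ≈ 293.12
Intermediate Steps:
d(G) = 0 (d(G) = 0/(((9*G)*G)) = 0/((9*G²)) = 0*(1/(9*G²)) = 0)
√(d(k) + 85919) = √(0 + 85919) = √85919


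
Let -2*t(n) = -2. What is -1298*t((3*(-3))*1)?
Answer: -1298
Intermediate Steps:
t(n) = 1 (t(n) = -½*(-2) = 1)
-1298*t((3*(-3))*1) = -1298*1 = -1298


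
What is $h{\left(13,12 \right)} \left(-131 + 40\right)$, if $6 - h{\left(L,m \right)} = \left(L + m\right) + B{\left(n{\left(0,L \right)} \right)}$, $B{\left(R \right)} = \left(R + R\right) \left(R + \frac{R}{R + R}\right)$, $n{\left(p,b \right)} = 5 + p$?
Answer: $6734$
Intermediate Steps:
$B{\left(R \right)} = 2 R \left(\frac{1}{2} + R\right)$ ($B{\left(R \right)} = 2 R \left(R + \frac{R}{2 R}\right) = 2 R \left(R + R \frac{1}{2 R}\right) = 2 R \left(R + \frac{1}{2}\right) = 2 R \left(\frac{1}{2} + R\right)$)
$h{\left(L,m \right)} = -49 - L - m$ ($h{\left(L,m \right)} = 6 - \left(\left(L + m\right) + \left(5 + 0\right) \left(1 + 2 \left(5 + 0\right)\right)\right) = 6 - \left(\left(L + m\right) + 5 \left(1 + 2 \cdot 5\right)\right) = 6 - \left(\left(L + m\right) + 5 \left(1 + 10\right)\right) = 6 - \left(\left(L + m\right) + 5 \cdot 11\right) = 6 - \left(\left(L + m\right) + 55\right) = 6 - \left(55 + L + m\right) = -49 - L - m$)
$h{\left(13,12 \right)} \left(-131 + 40\right) = \left(-49 - 13 - 12\right) \left(-131 + 40\right) = \left(-49 - 13 - 12\right) \left(-91\right) = \left(-74\right) \left(-91\right) = 6734$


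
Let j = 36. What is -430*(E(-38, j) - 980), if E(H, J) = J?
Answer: 405920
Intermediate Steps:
-430*(E(-38, j) - 980) = -430*(36 - 980) = -430*(-944) = 405920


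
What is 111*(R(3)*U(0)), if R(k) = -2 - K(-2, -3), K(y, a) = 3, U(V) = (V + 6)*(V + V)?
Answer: 0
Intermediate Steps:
U(V) = 2*V*(6 + V) (U(V) = (6 + V)*(2*V) = 2*V*(6 + V))
R(k) = -5 (R(k) = -2 - 1*3 = -2 - 3 = -5)
111*(R(3)*U(0)) = 111*(-10*0*(6 + 0)) = 111*(-10*0*6) = 111*(-5*0) = 111*0 = 0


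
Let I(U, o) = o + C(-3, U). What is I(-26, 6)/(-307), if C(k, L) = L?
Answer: 20/307 ≈ 0.065147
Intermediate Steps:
I(U, o) = U + o (I(U, o) = o + U = U + o)
I(-26, 6)/(-307) = (-26 + 6)/(-307) = -20*(-1/307) = 20/307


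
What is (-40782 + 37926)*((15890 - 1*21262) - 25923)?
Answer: 89378520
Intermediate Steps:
(-40782 + 37926)*((15890 - 1*21262) - 25923) = -2856*((15890 - 21262) - 25923) = -2856*(-5372 - 25923) = -2856*(-31295) = 89378520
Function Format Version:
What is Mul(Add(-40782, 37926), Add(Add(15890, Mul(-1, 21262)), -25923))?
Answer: 89378520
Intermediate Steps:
Mul(Add(-40782, 37926), Add(Add(15890, Mul(-1, 21262)), -25923)) = Mul(-2856, Add(Add(15890, -21262), -25923)) = Mul(-2856, Add(-5372, -25923)) = Mul(-2856, -31295) = 89378520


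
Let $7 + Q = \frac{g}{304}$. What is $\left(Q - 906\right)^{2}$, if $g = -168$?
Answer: $\frac{1205131225}{1444} \approx 8.3458 \cdot 10^{5}$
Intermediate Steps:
$Q = - \frac{287}{38}$ ($Q = -7 - \frac{168}{304} = -7 - \frac{21}{38} = - \frac{287}{38} \approx -7.5526$)
$\left(Q - 906\right)^{2} = \left(- \frac{287}{38} - 906\right)^{2} = \left(- \frac{34715}{38}\right)^{2} = \frac{1205131225}{1444}$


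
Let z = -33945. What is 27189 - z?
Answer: 61134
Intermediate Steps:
27189 - z = 27189 - 1*(-33945) = 27189 + 33945 = 61134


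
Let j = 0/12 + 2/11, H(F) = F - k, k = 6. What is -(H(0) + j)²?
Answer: -4096/121 ≈ -33.851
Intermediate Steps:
H(F) = -6 + F (H(F) = F - 1*6 = F - 6 = -6 + F)
j = 2/11 (j = 0*(1/12) + 2*(1/11) = 0 + 2/11 = 2/11 ≈ 0.18182)
-(H(0) + j)² = -((-6 + 0) + 2/11)² = -(-6 + 2/11)² = -(-64/11)² = -1*4096/121 = -4096/121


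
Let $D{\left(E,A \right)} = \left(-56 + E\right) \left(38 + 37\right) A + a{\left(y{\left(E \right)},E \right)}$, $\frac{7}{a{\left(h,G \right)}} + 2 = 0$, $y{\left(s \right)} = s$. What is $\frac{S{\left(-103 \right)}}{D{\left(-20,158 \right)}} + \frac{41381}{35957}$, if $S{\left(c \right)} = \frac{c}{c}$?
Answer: $\frac{74535674953}{64766000099} \approx 1.1508$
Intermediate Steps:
$S{\left(c \right)} = 1$
$a{\left(h,G \right)} = - \frac{7}{2}$ ($a{\left(h,G \right)} = \frac{7}{-2 + 0} = \frac{7}{-2} = 7 \left(- \frac{1}{2}\right) = - \frac{7}{2}$)
$D{\left(E,A \right)} = - \frac{7}{2} + A \left(-4200 + 75 E\right)$ ($D{\left(E,A \right)} = \left(-56 + E\right) \left(38 + 37\right) A - \frac{7}{2} = \left(-56 + E\right) 75 A - \frac{7}{2} = \left(-4200 + 75 E\right) A - \frac{7}{2} = A \left(-4200 + 75 E\right) - \frac{7}{2} = - \frac{7}{2} + A \left(-4200 + 75 E\right)$)
$\frac{S{\left(-103 \right)}}{D{\left(-20,158 \right)}} + \frac{41381}{35957} = 1 \frac{1}{- \frac{7}{2} - 663600 + 75 \cdot 158 \left(-20\right)} + \frac{41381}{35957} = 1 \frac{1}{- \frac{7}{2} - 663600 - 237000} + 41381 \cdot \frac{1}{35957} = 1 \frac{1}{- \frac{1801207}{2}} + \frac{41381}{35957} = 1 \left(- \frac{2}{1801207}\right) + \frac{41381}{35957} = - \frac{2}{1801207} + \frac{41381}{35957} = \frac{74535674953}{64766000099}$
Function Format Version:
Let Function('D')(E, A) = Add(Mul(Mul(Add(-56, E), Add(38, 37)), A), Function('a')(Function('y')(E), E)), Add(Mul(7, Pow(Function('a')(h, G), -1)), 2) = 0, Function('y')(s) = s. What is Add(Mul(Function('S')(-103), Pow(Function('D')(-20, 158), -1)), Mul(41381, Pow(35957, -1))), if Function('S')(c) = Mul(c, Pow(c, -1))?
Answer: Rational(74535674953, 64766000099) ≈ 1.1508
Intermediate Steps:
Function('S')(c) = 1
Function('a')(h, G) = Rational(-7, 2) (Function('a')(h, G) = Mul(7, Pow(Add(-2, 0), -1)) = Mul(7, Pow(-2, -1)) = Mul(7, Rational(-1, 2)) = Rational(-7, 2))
Function('D')(E, A) = Add(Rational(-7, 2), Mul(A, Add(-4200, Mul(75, E)))) (Function('D')(E, A) = Add(Mul(Mul(Add(-56, E), Add(38, 37)), A), Rational(-7, 2)) = Add(Mul(Mul(Add(-56, E), 75), A), Rational(-7, 2)) = Add(Mul(Add(-4200, Mul(75, E)), A), Rational(-7, 2)) = Add(Mul(A, Add(-4200, Mul(75, E))), Rational(-7, 2)) = Add(Rational(-7, 2), Mul(A, Add(-4200, Mul(75, E)))))
Add(Mul(Function('S')(-103), Pow(Function('D')(-20, 158), -1)), Mul(41381, Pow(35957, -1))) = Add(Mul(1, Pow(Add(Rational(-7, 2), Mul(-4200, 158), Mul(75, 158, -20)), -1)), Mul(41381, Pow(35957, -1))) = Add(Mul(1, Pow(Add(Rational(-7, 2), -663600, -237000), -1)), Mul(41381, Rational(1, 35957))) = Add(Mul(1, Pow(Rational(-1801207, 2), -1)), Rational(41381, 35957)) = Add(Mul(1, Rational(-2, 1801207)), Rational(41381, 35957)) = Add(Rational(-2, 1801207), Rational(41381, 35957)) = Rational(74535674953, 64766000099)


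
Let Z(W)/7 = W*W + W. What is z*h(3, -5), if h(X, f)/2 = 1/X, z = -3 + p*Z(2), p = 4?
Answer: 110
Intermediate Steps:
Z(W) = 7*W + 7*W**2 (Z(W) = 7*(W*W + W) = 7*(W**2 + W) = 7*(W + W**2) = 7*W + 7*W**2)
z = 165 (z = -3 + 4*(7*2*(1 + 2)) = -3 + 4*(7*2*3) = -3 + 4*42 = -3 + 168 = 165)
h(X, f) = 2/X
z*h(3, -5) = 165*(2/3) = 110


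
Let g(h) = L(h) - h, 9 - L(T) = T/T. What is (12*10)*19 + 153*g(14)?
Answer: 1362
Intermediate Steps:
L(T) = 8 (L(T) = 9 - T/T = 9 - 1*1 = 9 - 1 = 8)
g(h) = 8 - h
(12*10)*19 + 153*g(14) = (12*10)*19 + 153*(8 - 1*14) = 120*19 + 153*(8 - 14) = 2280 + 153*(-6) = 2280 - 918 = 1362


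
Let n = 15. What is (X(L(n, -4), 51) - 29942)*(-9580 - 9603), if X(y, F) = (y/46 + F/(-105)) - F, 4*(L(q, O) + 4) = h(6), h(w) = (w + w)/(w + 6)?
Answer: 3705360905859/6440 ≈ 5.7537e+8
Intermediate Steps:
h(w) = 2*w/(6 + w) (h(w) = (2*w)/(6 + w) = 2*w/(6 + w))
L(q, O) = -15/4 (L(q, O) = -4 + (2*6/(6 + 6))/4 = -4 + (2*6/12)/4 = -4 + (2*6*(1/12))/4 = -4 + (1/4)*1 = -4 + 1/4 = -15/4)
X(y, F) = -106*F/105 + y/46 (X(y, F) = (y*(1/46) + F*(-1/105)) - F = (y/46 - F/105) - F = (-F/105 + y/46) - F = -106*F/105 + y/46)
(X(L(n, -4), 51) - 29942)*(-9580 - 9603) = ((-106/105*51 + (1/46)*(-15/4)) - 29942)*(-9580 - 9603) = ((-1802/35 - 15/184) - 29942)*(-19183) = (-332093/6440 - 29942)*(-19183) = -193158573/6440*(-19183) = 3705360905859/6440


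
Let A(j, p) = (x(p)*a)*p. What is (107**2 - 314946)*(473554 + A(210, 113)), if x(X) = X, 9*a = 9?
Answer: -147597571531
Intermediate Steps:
a = 1 (a = (1/9)*9 = 1)
A(j, p) = p**2 (A(j, p) = (p*1)*p = p*p = p**2)
(107**2 - 314946)*(473554 + A(210, 113)) = (107**2 - 314946)*(473554 + 113**2) = (11449 - 314946)*(473554 + 12769) = -303497*486323 = -147597571531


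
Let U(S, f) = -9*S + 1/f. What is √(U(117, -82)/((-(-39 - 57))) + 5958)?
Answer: √5758248567/984 ≈ 77.117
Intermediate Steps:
U(S, f) = 1/f - 9*S
√(U(117, -82)/((-(-39 - 57))) + 5958) = √((1/(-82) - 9*117)/((-(-39 - 57))) + 5958) = √((-1/82 - 1053)/((-1*(-96))) + 5958) = √(-86347/82/96 + 5958) = √(-86347/82*1/96 + 5958) = √(-86347/7872 + 5958) = √(46815029/7872) = √5758248567/984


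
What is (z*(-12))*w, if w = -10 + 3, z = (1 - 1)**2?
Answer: 0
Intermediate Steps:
z = 0 (z = 0**2 = 0)
w = -7
(z*(-12))*w = (0*(-12))*(-7) = 0*(-7) = 0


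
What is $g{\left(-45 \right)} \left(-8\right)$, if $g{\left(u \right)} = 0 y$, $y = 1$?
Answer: $0$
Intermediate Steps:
$g{\left(u \right)} = 0$ ($g{\left(u \right)} = 0 \cdot 1 = 0$)
$g{\left(-45 \right)} \left(-8\right) = 0 \left(-8\right) = 0$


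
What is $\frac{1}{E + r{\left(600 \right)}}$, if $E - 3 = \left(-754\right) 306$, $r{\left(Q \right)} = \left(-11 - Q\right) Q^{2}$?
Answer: $- \frac{1}{220190721} \approx -4.5415 \cdot 10^{-9}$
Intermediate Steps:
$r{\left(Q \right)} = Q^{2} \left(-11 - Q\right)$
$E = -230721$ ($E = 3 - 230724 = -230721$)
$\frac{1}{E + r{\left(600 \right)}} = \frac{1}{-230721 + 600^{2} \left(-11 - 600\right)} = \frac{1}{-230721 + 360000 \left(-11 - 600\right)} = \frac{1}{-230721 + 360000 \left(-611\right)} = \frac{1}{-230721 - 219960000} = \frac{1}{-220190721} = - \frac{1}{220190721}$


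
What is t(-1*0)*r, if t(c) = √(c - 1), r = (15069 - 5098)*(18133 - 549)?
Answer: 175330064*I ≈ 1.7533e+8*I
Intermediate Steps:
r = 175330064 (r = 9971*17584 = 175330064)
t(c) = √(-1 + c)
t(-1*0)*r = √(-1 - 1*0)*175330064 = √(-1 + 0)*175330064 = √(-1)*175330064 = I*175330064 = 175330064*I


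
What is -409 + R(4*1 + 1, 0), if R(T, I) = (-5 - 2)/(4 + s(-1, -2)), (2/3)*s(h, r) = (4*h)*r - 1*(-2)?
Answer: -7778/19 ≈ -409.37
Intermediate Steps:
s(h, r) = 3 + 6*h*r (s(h, r) = 3*((4*h)*r - 1*(-2))/2 = 3*(4*h*r + 2)/2 = 3*(2 + 4*h*r)/2 = 3 + 6*h*r)
R(T, I) = -7/19 (R(T, I) = (-5 - 2)/(4 + (3 + 6*(-1)*(-2))) = -7/(4 + (3 + 12)) = -7/(4 + 15) = -7/19)
-409 + R(4*1 + 1, 0) = -409 - 7/19 = -7778/19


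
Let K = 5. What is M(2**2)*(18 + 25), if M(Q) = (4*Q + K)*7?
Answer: 6321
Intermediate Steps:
M(Q) = 35 + 28*Q (M(Q) = (4*Q + 5)*7 = (5 + 4*Q)*7 = 35 + 28*Q)
M(2**2)*(18 + 25) = (35 + 28*2**2)*(18 + 25) = (35 + 28*4)*43 = (35 + 112)*43 = 147*43 = 6321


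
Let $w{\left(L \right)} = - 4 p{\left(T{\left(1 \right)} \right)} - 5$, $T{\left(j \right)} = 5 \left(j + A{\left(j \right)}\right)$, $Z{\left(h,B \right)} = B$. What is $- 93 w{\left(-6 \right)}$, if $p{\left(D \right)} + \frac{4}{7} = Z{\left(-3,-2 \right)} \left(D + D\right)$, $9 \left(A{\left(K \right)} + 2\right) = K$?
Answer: $\frac{144181}{21} \approx 6865.8$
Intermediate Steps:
$A{\left(K \right)} = -2 + \frac{K}{9}$
$T{\left(j \right)} = -10 + \frac{50 j}{9}$ ($T{\left(j \right)} = 5 \left(j + \left(-2 + \frac{j}{9}\right)\right) = 5 \left(-2 + \frac{10 j}{9}\right) = -10 + \frac{50 j}{9}$)
$p{\left(D \right)} = - \frac{4}{7} - 4 D$ ($p{\left(D \right)} = - \frac{4}{7} - 2 \left(D + D\right) = - \frac{4}{7} - 2 \cdot 2 D = - \frac{4}{7} - 4 D$)
$w{\left(L \right)} = - \frac{4651}{63}$ ($w{\left(L \right)} = - 4 \left(- \frac{4}{7} - 4 \left(-10 + \frac{50}{9} \cdot 1\right)\right) - 5 = - 4 \left(- \frac{4}{7} - 4 \left(-10 + \frac{50}{9}\right)\right) - 5 = - 4 \left(- \frac{4}{7} - - \frac{160}{9}\right) - 5 = - 4 \left(- \frac{4}{7} + \frac{160}{9}\right) - 5 = \left(-4\right) \frac{1084}{63} - 5 = - \frac{4336}{63} - 5 = - \frac{4651}{63}$)
$- 93 w{\left(-6 \right)} = \left(-93\right) \left(- \frac{4651}{63}\right) = \frac{144181}{21}$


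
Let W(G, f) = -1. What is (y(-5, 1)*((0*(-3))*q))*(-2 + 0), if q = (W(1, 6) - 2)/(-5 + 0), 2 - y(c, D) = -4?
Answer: 0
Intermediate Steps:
y(c, D) = 6 (y(c, D) = 2 - 1*(-4) = 2 + 4 = 6)
q = ⅗ (q = (-1 - 2)/(-5 + 0) = -3/(-5) = -3*(-⅕) = ⅗ ≈ 0.60000)
(y(-5, 1)*((0*(-3))*q))*(-2 + 0) = (6*((0*(-3))*(⅗)))*(-2 + 0) = (6*(0*(⅗)))*(-2) = (6*0)*(-2) = 0*(-2) = 0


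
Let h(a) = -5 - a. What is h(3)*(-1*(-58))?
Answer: -464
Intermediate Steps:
h(3)*(-1*(-58)) = (-5 - 1*3)*(-1*(-58)) = (-5 - 3)*58 = -8*58 = -464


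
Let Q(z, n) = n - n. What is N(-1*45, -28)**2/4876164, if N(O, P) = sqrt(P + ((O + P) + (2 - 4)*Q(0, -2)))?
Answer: -101/4876164 ≈ -2.0713e-5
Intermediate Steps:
Q(z, n) = 0
N(O, P) = sqrt(O + 2*P) (N(O, P) = sqrt(P + ((O + P) + (2 - 4)*0)) = sqrt(P + ((O + P) - 2*0)) = sqrt(P + ((O + P) + 0)) = sqrt(P + (O + P)) = sqrt(O + 2*P))
N(-1*45, -28)**2/4876164 = (sqrt(-1*45 + 2*(-28)))**2/4876164 = (sqrt(-45 - 56))**2*(1/4876164) = (sqrt(-101))**2*(1/4876164) = (I*sqrt(101))**2*(1/4876164) = -101*1/4876164 = -101/4876164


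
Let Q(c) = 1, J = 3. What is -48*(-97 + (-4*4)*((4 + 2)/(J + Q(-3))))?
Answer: 5808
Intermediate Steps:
-48*(-97 + (-4*4)*((4 + 2)/(J + Q(-3)))) = -48*(-97 + (-4*4)*((4 + 2)/(3 + 1))) = -48*(-97 - 96/4) = -48*(-97 - 16*3/2) = -48*(-97 - 24) = -48*(-121) = 5808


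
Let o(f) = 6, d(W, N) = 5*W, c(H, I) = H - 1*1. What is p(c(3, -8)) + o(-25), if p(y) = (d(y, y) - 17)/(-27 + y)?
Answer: 157/25 ≈ 6.2800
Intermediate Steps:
c(H, I) = -1 + H (c(H, I) = H - 1 = -1 + H)
p(y) = (-17 + 5*y)/(-27 + y) (p(y) = (5*y - 17)/(-27 + y) = (-17 + 5*y)/(-27 + y))
p(c(3, -8)) + o(-25) = (-17 + 5*(-1 + 3))/(-27 + (-1 + 3)) + 6 = (-17 + 5*2)/(-27 + 2) + 6 = (-17 + 10)/(-25) + 6 = -1/25*(-7) + 6 = 7/25 + 6 = 157/25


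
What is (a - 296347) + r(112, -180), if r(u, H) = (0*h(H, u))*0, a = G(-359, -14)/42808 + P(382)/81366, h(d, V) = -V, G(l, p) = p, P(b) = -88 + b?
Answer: -86017573766599/290259644 ≈ -2.9635e+5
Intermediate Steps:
a = 953869/290259644 (a = -14/42808 + (-88 + 382)/81366 = -14*1/42808 + 294*(1/81366) = -7/21404 + 49/13561 = 953869/290259644 ≈ 0.0032863)
r(u, H) = 0 (r(u, H) = (0*(-u))*0 = 0*0 = 0)
(a - 296347) + r(112, -180) = (953869/290259644 - 296347) + 0 = -86017573766599/290259644 + 0 = -86017573766599/290259644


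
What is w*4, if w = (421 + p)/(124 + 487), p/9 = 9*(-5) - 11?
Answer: -332/611 ≈ -0.54337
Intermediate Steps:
p = -504 (p = 9*(9*(-5) - 11) = 9*(-45 - 11) = 9*(-56) = -504)
w = -83/611 (w = (421 - 504)/(124 + 487) = -83/611 ≈ -0.13584)
w*4 = -83/611*4 = -332/611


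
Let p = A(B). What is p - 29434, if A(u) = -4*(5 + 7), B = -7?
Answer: -29482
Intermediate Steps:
A(u) = -48 (A(u) = -4*12 = -48)
p = -48
p - 29434 = -48 - 29434 = -29482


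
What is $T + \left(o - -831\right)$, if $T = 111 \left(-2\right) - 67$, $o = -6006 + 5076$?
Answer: $-388$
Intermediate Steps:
$o = -930$
$T = -289$ ($T = -222 - 67 = -289$)
$T + \left(o - -831\right) = -289 - 99 = -388$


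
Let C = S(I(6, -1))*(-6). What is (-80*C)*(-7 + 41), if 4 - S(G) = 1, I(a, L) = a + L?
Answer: 48960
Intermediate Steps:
I(a, L) = L + a
S(G) = 3 (S(G) = 4 - 1*1 = 4 - 1 = 3)
C = -18 (C = 3*(-6) = -18)
(-80*C)*(-7 + 41) = (-80*(-18))*(-7 + 41) = 1440*34 = 48960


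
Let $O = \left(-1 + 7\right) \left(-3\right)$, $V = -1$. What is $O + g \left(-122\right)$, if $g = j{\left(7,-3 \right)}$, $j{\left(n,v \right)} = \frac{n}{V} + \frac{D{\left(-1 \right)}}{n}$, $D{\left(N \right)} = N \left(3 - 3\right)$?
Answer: $836$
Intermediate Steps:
$D{\left(N \right)} = 0$ ($D{\left(N \right)} = N 0 = 0$)
$O = -18$ ($O = 6 \left(-3\right) = -18$)
$j{\left(n,v \right)} = - n$ ($j{\left(n,v \right)} = \frac{n}{-1} + \frac{0}{n} = n \left(-1\right) + 0 = - n + 0 = - n$)
$g = -7$ ($g = \left(-1\right) 7 = -7$)
$O + g \left(-122\right) = -18 - -854 = -18 + 854 = 836$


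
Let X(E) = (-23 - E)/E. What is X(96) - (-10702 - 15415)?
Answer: 2507113/96 ≈ 26116.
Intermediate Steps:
X(E) = (-23 - E)/E
X(96) - (-10702 - 15415) = (-23 - 1*96)/96 - (-10702 - 15415) = (-23 - 96)/96 - 1*(-26117) = (1/96)*(-119) + 26117 = -119/96 + 26117 = 2507113/96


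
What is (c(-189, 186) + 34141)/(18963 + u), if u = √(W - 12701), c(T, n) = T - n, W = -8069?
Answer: 640304658/359616139 - 33766*I*√20770/359616139 ≈ 1.7805 - 0.013532*I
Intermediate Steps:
u = I*√20770 (u = √(-8069 - 12701) = √(-20770) = I*√20770 ≈ 144.12*I)
(c(-189, 186) + 34141)/(18963 + u) = ((-189 - 1*186) + 34141)/(18963 + I*√20770) = ((-189 - 186) + 34141)/(18963 + I*√20770) = (-375 + 34141)/(18963 + I*√20770) = 33766/(18963 + I*√20770)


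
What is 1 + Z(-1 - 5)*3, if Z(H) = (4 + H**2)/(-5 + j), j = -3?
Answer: -14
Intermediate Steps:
Z(H) = -1/2 - H**2/8 (Z(H) = (4 + H**2)/(-5 - 3) = (4 + H**2)/(-8) = (4 + H**2)*(-1/8) = -1/2 - H**2/8)
1 + Z(-1 - 5)*3 = 1 + (-1/2 - (-1 - 5)**2/8)*3 = 1 + (-1/2 - 1/8*(-6)**2)*3 = 1 + (-1/2 - 1/8*36)*3 = 1 + (-1/2 - 9/2)*3 = 1 - 5*3 = 1 - 15 = -14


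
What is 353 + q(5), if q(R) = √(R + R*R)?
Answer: 353 + √30 ≈ 358.48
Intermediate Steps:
q(R) = √(R + R²)
353 + q(5) = 353 + √(5*(1 + 5)) = 353 + √(5*6) = 353 + √30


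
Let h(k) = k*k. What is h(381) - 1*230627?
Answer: -85466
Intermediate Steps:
h(k) = k**2
h(381) - 1*230627 = 381**2 - 1*230627 = 145161 - 230627 = -85466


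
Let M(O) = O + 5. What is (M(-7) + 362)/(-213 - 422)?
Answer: -72/127 ≈ -0.56693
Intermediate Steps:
M(O) = 5 + O
(M(-7) + 362)/(-213 - 422) = ((5 - 7) + 362)/(-213 - 422) = (-2 + 362)/(-635) = 360*(-1/635) = -72/127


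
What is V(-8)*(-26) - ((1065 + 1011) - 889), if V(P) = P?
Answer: -979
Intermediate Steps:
V(-8)*(-26) - ((1065 + 1011) - 889) = -8*(-26) - ((1065 + 1011) - 889) = 208 - (2076 - 889) = 208 - 1*1187 = 208 - 1187 = -979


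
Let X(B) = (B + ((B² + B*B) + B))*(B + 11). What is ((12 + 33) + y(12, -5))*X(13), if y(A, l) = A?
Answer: 497952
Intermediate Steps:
X(B) = (11 + B)*(2*B + 2*B²) (X(B) = (B + ((B² + B²) + B))*(11 + B) = (B + (2*B² + B))*(11 + B) = (B + (B + 2*B²))*(11 + B) = (2*B + 2*B²)*(11 + B) = (11 + B)*(2*B + 2*B²))
((12 + 33) + y(12, -5))*X(13) = ((12 + 33) + 12)*(2*13*(11 + 13² + 12*13)) = (45 + 12)*(2*13*(11 + 169 + 156)) = 57*(2*13*336) = 57*8736 = 497952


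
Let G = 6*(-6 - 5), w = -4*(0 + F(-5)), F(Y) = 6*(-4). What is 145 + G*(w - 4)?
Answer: -5927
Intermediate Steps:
F(Y) = -24
w = 96 (w = -4*(0 - 24) = -4*(-24) = 96)
G = -66 (G = 6*(-11) = -66)
145 + G*(w - 4) = 145 - 66*(96 - 4) = 145 - 66*92 = 145 - 6072 = -5927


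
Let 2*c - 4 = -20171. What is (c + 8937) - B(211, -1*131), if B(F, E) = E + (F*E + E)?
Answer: 53513/2 ≈ 26757.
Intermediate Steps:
c = -20167/2 (c = 2 + (1/2)*(-20171) = 2 - 20171/2 = -20167/2 ≈ -10084.)
B(F, E) = 2*E + E*F (B(F, E) = E + (E*F + E) = E + (E + E*F) = 2*E + E*F)
(c + 8937) - B(211, -1*131) = (-20167/2 + 8937) - (-1*131)*(2 + 211) = -2293/2 - (-131)*213 = -2293/2 - 1*(-27903) = -2293/2 + 27903 = 53513/2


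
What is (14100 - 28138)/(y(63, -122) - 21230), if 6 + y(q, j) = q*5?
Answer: 14038/20921 ≈ 0.67100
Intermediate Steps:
y(q, j) = -6 + 5*q (y(q, j) = -6 + q*5 = -6 + 5*q)
(14100 - 28138)/(y(63, -122) - 21230) = (14100 - 28138)/((-6 + 5*63) - 21230) = -14038/((-6 + 315) - 21230) = -14038/(309 - 21230) = -14038/(-20921) = -14038*(-1/20921) = 14038/20921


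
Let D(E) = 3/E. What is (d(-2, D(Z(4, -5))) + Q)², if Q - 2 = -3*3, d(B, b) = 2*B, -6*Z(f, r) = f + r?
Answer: 121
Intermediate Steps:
Z(f, r) = -f/6 - r/6 (Z(f, r) = -(f + r)/6 = -f/6 - r/6)
Q = -7 (Q = 2 - 3*3 = 2 - 9 = -7)
(d(-2, D(Z(4, -5))) + Q)² = (2*(-2) - 7)² = (-4 - 7)² = (-11)² = 121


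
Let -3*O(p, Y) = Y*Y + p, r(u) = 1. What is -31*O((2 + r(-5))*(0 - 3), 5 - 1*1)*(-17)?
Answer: -3689/3 ≈ -1229.7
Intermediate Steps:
O(p, Y) = -p/3 - Y**2/3 (O(p, Y) = -(Y*Y + p)/3 = -(Y**2 + p)/3 = -(p + Y**2)/3 = -p/3 - Y**2/3)
-31*O((2 + r(-5))*(0 - 3), 5 - 1*1)*(-17) = -31*(-(2 + 1)*(0 - 3)/3 - (5 - 1*1)**2/3)*(-17) = -31*(-(-3) - (5 - 1)**2/3)*(-17) = -31*(-1/3*(-9) - 1/3*4**2)*(-17) = -31*(3 - 1/3*16)*(-17) = -31*(3 - 16/3)*(-17) = -31*(-7/3)*(-17) = (217/3)*(-17) = -3689/3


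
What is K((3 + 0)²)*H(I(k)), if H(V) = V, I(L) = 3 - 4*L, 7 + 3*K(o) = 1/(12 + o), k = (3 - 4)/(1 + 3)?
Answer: -584/63 ≈ -9.2698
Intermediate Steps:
k = -¼ (k = -1/4 = -1*¼ = -¼ ≈ -0.25000)
K(o) = -7/3 + 1/(3*(12 + o))
K((3 + 0)²)*H(I(k)) = ((-83 - 7*(3 + 0)²)/(3*(12 + (3 + 0)²)))*(3 - 4*(-¼)) = ((-83 - 7*3²)/(3*(12 + 3²)))*(3 + 1) = ((-83 - 7*9)/(3*(12 + 9)))*4 = ((⅓)*(-83 - 63)/21)*4 = ((⅓)*(1/21)*(-146))*4 = -146/63*4 = -584/63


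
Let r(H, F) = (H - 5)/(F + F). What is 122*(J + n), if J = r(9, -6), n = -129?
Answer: -47336/3 ≈ -15779.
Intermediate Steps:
r(H, F) = (-5 + H)/(2*F) (r(H, F) = (-5 + H)/((2*F)) = (-5 + H)*(1/(2*F)) = (-5 + H)/(2*F))
J = -⅓ (J = (½)*(-5 + 9)/(-6) = (½)*(-⅙)*4 = -⅓ ≈ -0.33333)
122*(J + n) = 122*(-⅓ - 129) = 122*(-388/3) = -47336/3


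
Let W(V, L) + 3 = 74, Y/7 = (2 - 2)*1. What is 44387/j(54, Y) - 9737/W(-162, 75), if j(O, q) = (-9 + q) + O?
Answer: 2713312/3195 ≈ 849.24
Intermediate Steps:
Y = 0 (Y = 7*((2 - 2)*1) = 7*(0*1) = 7*0 = 0)
W(V, L) = 71 (W(V, L) = -3 + 74 = 71)
j(O, q) = -9 + O + q
44387/j(54, Y) - 9737/W(-162, 75) = 44387/(-9 + 54 + 0) - 9737/71 = 44387/45 - 9737*1/71 = 44387*(1/45) - 9737/71 = 44387/45 - 9737/71 = 2713312/3195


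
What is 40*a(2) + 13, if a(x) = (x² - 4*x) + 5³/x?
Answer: 2353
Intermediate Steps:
a(x) = x² - 4*x + 125/x (a(x) = (x² - 4*x) + 125/x = x² - 4*x + 125/x)
40*a(2) + 13 = 40*((125 + 2²*(-4 + 2))/2) + 13 = 40*((125 + 4*(-2))/2) + 13 = 40*((125 - 8)/2) + 13 = 40*((½)*117) + 13 = 40*(117/2) + 13 = 2340 + 13 = 2353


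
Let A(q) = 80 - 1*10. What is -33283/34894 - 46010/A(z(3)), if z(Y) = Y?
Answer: -160780275/244258 ≈ -658.24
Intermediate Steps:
A(q) = 70 (A(q) = 80 - 10 = 70)
-33283/34894 - 46010/A(z(3)) = -33283/34894 - 46010/70 = -33283*1/34894 - 46010*1/70 = -33283/34894 - 4601/7 = -160780275/244258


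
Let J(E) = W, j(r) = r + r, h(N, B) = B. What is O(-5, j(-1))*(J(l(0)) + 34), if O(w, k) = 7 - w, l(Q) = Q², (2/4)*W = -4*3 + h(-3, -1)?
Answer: 96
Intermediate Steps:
W = -26 (W = 2*(-4*3 - 1) = 2*(-12 - 1) = 2*(-13) = -26)
j(r) = 2*r
J(E) = -26
O(-5, j(-1))*(J(l(0)) + 34) = (7 - 1*(-5))*(-26 + 34) = (7 + 5)*8 = 12*8 = 96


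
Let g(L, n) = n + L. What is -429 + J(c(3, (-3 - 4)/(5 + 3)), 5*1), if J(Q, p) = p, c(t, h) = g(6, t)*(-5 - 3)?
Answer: -424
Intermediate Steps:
g(L, n) = L + n
c(t, h) = -48 - 8*t (c(t, h) = (6 + t)*(-5 - 3) = (6 + t)*(-8) = -48 - 8*t)
-429 + J(c(3, (-3 - 4)/(5 + 3)), 5*1) = -429 + 5*1 = -429 + 5 = -424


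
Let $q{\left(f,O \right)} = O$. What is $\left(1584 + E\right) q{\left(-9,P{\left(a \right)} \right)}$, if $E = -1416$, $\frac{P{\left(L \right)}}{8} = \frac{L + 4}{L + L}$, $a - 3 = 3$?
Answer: $1120$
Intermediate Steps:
$a = 6$ ($a = 3 + 3 = 6$)
$P{\left(L \right)} = \frac{4 \left(4 + L\right)}{L}$ ($P{\left(L \right)} = 8 \frac{L + 4}{L + L} = 8 \frac{4 + L}{2 L} = \frac{4 \left(4 + L\right)}{L}$)
$\left(1584 + E\right) q{\left(-9,P{\left(a \right)} \right)} = \left(1584 - 1416\right) \left(4 + \frac{16}{6}\right) = 168 \left(4 + 16 \cdot \frac{1}{6}\right) = 168 \left(4 + \frac{8}{3}\right) = 168 \cdot \frac{20}{3} = 1120$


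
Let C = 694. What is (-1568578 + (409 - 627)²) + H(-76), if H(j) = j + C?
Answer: -1520436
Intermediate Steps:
H(j) = 694 + j (H(j) = j + 694 = 694 + j)
(-1568578 + (409 - 627)²) + H(-76) = (-1568578 + (409 - 627)²) + (694 - 76) = (-1568578 + (-218)²) + 618 = (-1568578 + 47524) + 618 = -1521054 + 618 = -1520436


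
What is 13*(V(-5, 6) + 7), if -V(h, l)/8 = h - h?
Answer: 91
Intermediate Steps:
V(h, l) = 0 (V(h, l) = -8*(h - h) = -8*0 = 0)
13*(V(-5, 6) + 7) = 13*(0 + 7) = 13*7 = 91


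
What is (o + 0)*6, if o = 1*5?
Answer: 30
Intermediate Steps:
o = 5
(o + 0)*6 = (5 + 0)*6 = 5*6 = 30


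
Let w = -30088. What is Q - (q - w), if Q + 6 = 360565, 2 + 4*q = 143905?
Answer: 1177981/4 ≈ 2.9450e+5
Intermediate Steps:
q = 143903/4 (q = -½ + (¼)*143905 = -½ + 143905/4 = 143903/4 ≈ 35976.)
Q = 360559 (Q = -6 + 360565 = 360559)
Q - (q - w) = 360559 - (143903/4 - 1*(-30088)) = 360559 - (143903/4 + 30088) = 360559 - 1*264255/4 = 360559 - 264255/4 = 1177981/4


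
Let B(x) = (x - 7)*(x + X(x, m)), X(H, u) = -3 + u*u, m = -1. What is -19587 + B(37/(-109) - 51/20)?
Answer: -92855461419/4752400 ≈ -19539.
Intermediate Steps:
X(H, u) = -3 + u**2
B(x) = (-7 + x)*(-2 + x) (B(x) = (x - 7)*(x + (-3 + (-1)**2)) = (-7 + x)*(x + (-3 + 1)) = (-7 + x)*(x - 2) = (-7 + x)*(-2 + x))
-19587 + B(37/(-109) - 51/20) = -19587 + (14 + (37/(-109) - 51/20)**2 - 9*(37/(-109) - 51/20)) = -19587 + (14 + (37*(-1/109) - 51*1/20)**2 - 9*(37*(-1/109) - 51*1/20)) = -19587 + (14 + (-37/109 - 51/20)**2 - 9*(-37/109 - 51/20)) = -19587 + (14 + (-6299/2180)**2 - 9*(-6299/2180)) = -19587 + (14 + 39677401/4752400 + 56691/2180) = -19587 + 229797381/4752400 = -92855461419/4752400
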